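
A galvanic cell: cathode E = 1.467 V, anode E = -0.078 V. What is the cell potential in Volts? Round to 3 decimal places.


Standard cell potential: E_cell = E_cathode - E_anode.
E_cell = 1.467 - (-0.078)
E_cell = 1.545 V, rounded to 3 dp:

1.545 V


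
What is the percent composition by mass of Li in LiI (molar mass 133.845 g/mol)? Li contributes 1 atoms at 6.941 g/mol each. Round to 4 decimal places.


pct = 100 * (n_elem * M_elem) / M_total
mass_contribution = 1 * 6.941 = 6.941 g/mol
pct = 100 * 6.941 / 133.845
pct = 5.1858493 %, rounded to 4 dp:

5.1858 %


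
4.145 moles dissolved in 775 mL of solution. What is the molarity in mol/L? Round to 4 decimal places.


Convert volume to liters: V_L = V_mL / 1000.
V_L = 775 / 1000 = 0.775 L
M = n / V_L = 4.145 / 0.775
M = 5.3483871 mol/L, rounded to 4 dp:

5.3484 mol/L


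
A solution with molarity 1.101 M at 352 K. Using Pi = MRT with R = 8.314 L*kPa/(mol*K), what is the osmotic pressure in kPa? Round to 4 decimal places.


Osmotic pressure (van't Hoff): Pi = M*R*T.
RT = 8.314 * 352 = 2926.528
Pi = 1.101 * 2926.528
Pi = 3222.107328 kPa, rounded to 4 dp:

3222.1073 kPa


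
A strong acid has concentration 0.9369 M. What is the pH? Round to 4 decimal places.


A strong acid dissociates completely, so [H+] equals the given concentration.
pH = -log10([H+]) = -log10(0.9369)
pH = 0.02830676, rounded to 4 dp:

0.0283


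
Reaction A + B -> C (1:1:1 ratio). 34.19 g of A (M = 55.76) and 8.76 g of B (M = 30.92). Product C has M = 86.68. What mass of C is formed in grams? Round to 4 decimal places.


Find moles of each reactant; the smaller value is the limiting reagent in a 1:1:1 reaction, so moles_C equals moles of the limiter.
n_A = mass_A / M_A = 34.19 / 55.76 = 0.613164 mol
n_B = mass_B / M_B = 8.76 / 30.92 = 0.283312 mol
Limiting reagent: B (smaller), n_limiting = 0.283312 mol
mass_C = n_limiting * M_C = 0.283312 * 86.68
mass_C = 24.55748416 g, rounded to 4 dp:

24.5575 g


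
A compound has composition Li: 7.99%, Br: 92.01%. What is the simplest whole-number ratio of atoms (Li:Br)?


Assume 100 g of compound, divide each mass% by atomic mass to get moles, then normalize by the smallest to get a raw atom ratio.
Moles per 100 g: Li: 7.99/6.941 = 1.1511, Br: 92.01/79.904 = 1.1515
Raw ratio (divide by min = 1.1511): Li: 1.0, Br: 1.0
Multiply by 1 to clear fractions: Li: 1.0 ~= 1, Br: 1.0 ~= 1
Reduce by GCD to get the simplest whole-number ratio:

1:1


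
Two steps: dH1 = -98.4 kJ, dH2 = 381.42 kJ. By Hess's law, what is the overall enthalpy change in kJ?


Hess's law: enthalpy is a state function, so add the step enthalpies.
dH_total = dH1 + dH2 = -98.4 + (381.42)
dH_total = 283.02 kJ:

283.02 kJ


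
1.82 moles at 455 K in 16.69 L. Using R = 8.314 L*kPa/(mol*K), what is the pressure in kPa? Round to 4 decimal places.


PV = nRT, solve for P = nRT / V.
nRT = 1.82 * 8.314 * 455 = 6884.8234
P = 6884.8234 / 16.69
P = 412.51188736 kPa, rounded to 4 dp:

412.5119 kPa


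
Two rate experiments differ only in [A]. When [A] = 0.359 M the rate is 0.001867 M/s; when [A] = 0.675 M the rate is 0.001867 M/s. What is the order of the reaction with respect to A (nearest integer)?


Rate is proportional to [A]^n, so rate2/rate1 = ([A]2/[A]1)^n. Take logs to solve for n.
rate2/rate1 = 0.001867 / 0.001867 = 1.0
[A]2/[A]1 = 0.675 / 0.359 = 1.8802
n = ln(1.0) / ln(1.8802) = 0.0
Nearest integer order:

0


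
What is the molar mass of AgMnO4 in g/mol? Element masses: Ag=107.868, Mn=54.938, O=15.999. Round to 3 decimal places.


M = sum(count * atomic_mass) over atoms.
M = 1*107.868 + 1*54.938 + 4*15.999
M = 107.868 + 54.938 + 63.996
M = 226.802 g/mol, rounded to 3 dp:

226.802 g/mol


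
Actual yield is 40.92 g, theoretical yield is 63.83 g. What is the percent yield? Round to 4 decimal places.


% yield = 100 * actual / theoretical
% yield = 100 * 40.92 / 63.83
% yield = 64.10778631 %, rounded to 4 dp:

64.1078 %


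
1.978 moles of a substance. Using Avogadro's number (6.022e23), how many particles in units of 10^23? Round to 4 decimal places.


N = n * NA, then divide by 1e23 for the requested units.
N / 1e23 = n * 6.022
N / 1e23 = 1.978 * 6.022
N / 1e23 = 11.911516, rounded to 4 dp:

11.9115


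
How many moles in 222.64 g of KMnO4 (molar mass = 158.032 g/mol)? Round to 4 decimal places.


n = mass / M
n = 222.64 / 158.032
n = 1.40882859 mol, rounded to 4 dp:

1.4088 mol


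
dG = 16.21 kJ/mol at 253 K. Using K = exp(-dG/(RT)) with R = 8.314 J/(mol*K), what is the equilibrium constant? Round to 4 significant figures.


dG is in kJ/mol; multiply by 1000 to match R in J/(mol*K).
RT = 8.314 * 253 = 2103.442 J/mol
exponent = -dG*1000 / (RT) = -(16.21*1000) / 2103.442 = -7.70641644
K = exp(-7.70641644)
K = 0.00044993095, rounded to 4 significant figures:

0.0004499


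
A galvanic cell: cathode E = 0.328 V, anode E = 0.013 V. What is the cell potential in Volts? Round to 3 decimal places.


Standard cell potential: E_cell = E_cathode - E_anode.
E_cell = 0.328 - (0.013)
E_cell = 0.315 V, rounded to 3 dp:

0.315 V


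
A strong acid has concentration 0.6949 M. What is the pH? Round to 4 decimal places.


A strong acid dissociates completely, so [H+] equals the given concentration.
pH = -log10([H+]) = -log10(0.6949)
pH = 0.15807769, rounded to 4 dp:

0.1581


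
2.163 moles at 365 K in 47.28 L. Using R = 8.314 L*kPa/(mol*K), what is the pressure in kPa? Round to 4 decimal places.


PV = nRT, solve for P = nRT / V.
nRT = 2.163 * 8.314 * 365 = 6563.8614
P = 6563.8614 / 47.28
P = 138.82955584 kPa, rounded to 4 dp:

138.8296 kPa


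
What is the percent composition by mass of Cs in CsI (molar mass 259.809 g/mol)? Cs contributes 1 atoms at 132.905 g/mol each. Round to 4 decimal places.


pct = 100 * (n_elem * M_elem) / M_total
mass_contribution = 1 * 132.905 = 132.905 g/mol
pct = 100 * 132.905 / 259.809
pct = 51.15488686 %, rounded to 4 dp:

51.1549 %


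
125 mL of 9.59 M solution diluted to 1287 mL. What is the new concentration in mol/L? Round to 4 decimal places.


Dilution: M1*V1 = M2*V2, solve for M2.
M2 = M1*V1 / V2
M2 = 9.59 * 125 / 1287
M2 = 1198.75 / 1287
M2 = 0.93142968 mol/L, rounded to 4 dp:

0.9314 mol/L


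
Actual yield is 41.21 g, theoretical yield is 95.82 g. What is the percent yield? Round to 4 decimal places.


% yield = 100 * actual / theoretical
% yield = 100 * 41.21 / 95.82
% yield = 43.00772281 %, rounded to 4 dp:

43.0077 %


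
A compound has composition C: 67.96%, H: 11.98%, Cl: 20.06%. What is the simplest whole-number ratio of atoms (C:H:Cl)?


Assume 100 g of compound, divide each mass% by atomic mass to get moles, then normalize by the smallest to get a raw atom ratio.
Moles per 100 g: C: 67.96/12.011 = 5.6581, H: 11.98/1.008 = 11.8849, Cl: 20.06/35.453 = 0.5658
Raw ratio (divide by min = 0.5658): C: 10.0, H: 21.005, Cl: 1.0
Multiply by 1 to clear fractions: C: 10.0 ~= 10, H: 21.005 ~= 21, Cl: 1.0 ~= 1
Reduce by GCD to get the simplest whole-number ratio:

10:21:1


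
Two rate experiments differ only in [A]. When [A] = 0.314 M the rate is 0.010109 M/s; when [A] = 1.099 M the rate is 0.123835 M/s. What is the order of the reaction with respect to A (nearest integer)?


Rate is proportional to [A]^n, so rate2/rate1 = ([A]2/[A]1)^n. Take logs to solve for n.
rate2/rate1 = 0.123835 / 0.010109 = 12.25
[A]2/[A]1 = 1.099 / 0.314 = 3.5
n = ln(12.25) / ln(3.5) = 2.0
Nearest integer order:

2


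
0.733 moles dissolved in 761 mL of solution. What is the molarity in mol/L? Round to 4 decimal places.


Convert volume to liters: V_L = V_mL / 1000.
V_L = 761 / 1000 = 0.761 L
M = n / V_L = 0.733 / 0.761
M = 0.96320631 mol/L, rounded to 4 dp:

0.9632 mol/L


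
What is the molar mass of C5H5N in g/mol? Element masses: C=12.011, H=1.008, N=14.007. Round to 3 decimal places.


M = sum(count * atomic_mass) over atoms.
M = 5*12.011 + 5*1.008 + 1*14.007
M = 60.055 + 5.04 + 14.007
M = 79.102 g/mol, rounded to 3 dp:

79.102 g/mol


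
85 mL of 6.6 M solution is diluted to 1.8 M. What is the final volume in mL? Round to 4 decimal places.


Dilution: M1*V1 = M2*V2, solve for V2.
V2 = M1*V1 / M2
V2 = 6.6 * 85 / 1.8
V2 = 561.0 / 1.8
V2 = 311.66666667 mL, rounded to 4 dp:

311.6667 mL


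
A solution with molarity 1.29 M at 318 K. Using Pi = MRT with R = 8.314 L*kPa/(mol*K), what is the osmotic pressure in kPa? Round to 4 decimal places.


Osmotic pressure (van't Hoff): Pi = M*R*T.
RT = 8.314 * 318 = 2643.852
Pi = 1.29 * 2643.852
Pi = 3410.56908 kPa, rounded to 4 dp:

3410.5691 kPa


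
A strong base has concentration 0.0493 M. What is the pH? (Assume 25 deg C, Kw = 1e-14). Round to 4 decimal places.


A strong base dissociates completely, so [OH-] equals the given concentration.
pOH = -log10([OH-]) = -log10(0.0493) = 1.307153
pH = 14 - pOH = 14 - 1.307153
pH = 12.692847, rounded to 4 dp:

12.6928


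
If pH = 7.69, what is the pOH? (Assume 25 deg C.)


At 25 deg C, pH + pOH = 14.
pOH = 14 - pH = 14 - 7.69
pOH = 6.31:

6.31


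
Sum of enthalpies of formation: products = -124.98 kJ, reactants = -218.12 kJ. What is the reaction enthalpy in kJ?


dH_rxn = sum(dH_f products) - sum(dH_f reactants)
dH_rxn = -124.98 - (-218.12)
dH_rxn = 93.14 kJ:

93.14 kJ


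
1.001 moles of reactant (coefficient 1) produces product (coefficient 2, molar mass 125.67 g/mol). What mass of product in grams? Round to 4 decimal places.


Use the coefficient ratio to convert reactant moles to product moles, then multiply by the product's molar mass.
moles_P = moles_R * (coeff_P / coeff_R) = 1.001 * (2/1) = 2.002
mass_P = moles_P * M_P = 2.002 * 125.67
mass_P = 251.59134 g, rounded to 4 dp:

251.5913 g


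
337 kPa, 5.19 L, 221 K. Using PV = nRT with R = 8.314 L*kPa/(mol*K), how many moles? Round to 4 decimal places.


PV = nRT, solve for n = PV / (RT).
PV = 337 * 5.19 = 1749.03
RT = 8.314 * 221 = 1837.394
n = 1749.03 / 1837.394
n = 0.95190797 mol, rounded to 4 dp:

0.9519 mol


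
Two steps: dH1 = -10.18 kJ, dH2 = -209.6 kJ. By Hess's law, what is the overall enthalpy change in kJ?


Hess's law: enthalpy is a state function, so add the step enthalpies.
dH_total = dH1 + dH2 = -10.18 + (-209.6)
dH_total = -219.78 kJ:

-219.78 kJ


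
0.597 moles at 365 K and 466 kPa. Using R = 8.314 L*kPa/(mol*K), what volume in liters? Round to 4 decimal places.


PV = nRT, solve for V = nRT / P.
nRT = 0.597 * 8.314 * 365 = 1811.6622
V = 1811.6622 / 466
V = 3.88768712 L, rounded to 4 dp:

3.8877 L


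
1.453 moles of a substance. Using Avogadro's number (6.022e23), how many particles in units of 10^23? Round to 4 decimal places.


N = n * NA, then divide by 1e23 for the requested units.
N / 1e23 = n * 6.022
N / 1e23 = 1.453 * 6.022
N / 1e23 = 8.749966, rounded to 4 dp:

8.7500


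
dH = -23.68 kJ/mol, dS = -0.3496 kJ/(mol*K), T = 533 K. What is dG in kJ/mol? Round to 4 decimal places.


Gibbs: dG = dH - T*dS (consistent units, dS already in kJ/(mol*K)).
T*dS = 533 * -0.3496 = -186.3368
dG = -23.68 - (-186.3368)
dG = 162.6568 kJ/mol, rounded to 4 dp:

162.6568 kJ/mol


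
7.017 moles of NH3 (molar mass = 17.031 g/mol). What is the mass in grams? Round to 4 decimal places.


mass = n * M
mass = 7.017 * 17.031
mass = 119.506527 g, rounded to 4 dp:

119.5065 g


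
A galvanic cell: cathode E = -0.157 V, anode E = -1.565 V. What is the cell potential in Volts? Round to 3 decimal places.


Standard cell potential: E_cell = E_cathode - E_anode.
E_cell = -0.157 - (-1.565)
E_cell = 1.408 V, rounded to 3 dp:

1.408 V


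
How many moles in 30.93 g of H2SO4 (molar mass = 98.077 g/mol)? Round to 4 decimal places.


n = mass / M
n = 30.93 / 98.077
n = 0.31536446 mol, rounded to 4 dp:

0.3154 mol


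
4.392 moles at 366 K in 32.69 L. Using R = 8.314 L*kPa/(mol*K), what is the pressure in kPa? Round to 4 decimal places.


PV = nRT, solve for P = nRT / V.
nRT = 4.392 * 8.314 * 366 = 13364.5222
P = 13364.5222 / 32.69
P = 408.82600795 kPa, rounded to 4 dp:

408.8260 kPa


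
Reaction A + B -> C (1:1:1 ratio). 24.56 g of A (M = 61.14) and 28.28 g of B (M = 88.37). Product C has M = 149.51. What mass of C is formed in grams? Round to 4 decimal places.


Find moles of each reactant; the smaller value is the limiting reagent in a 1:1:1 reaction, so moles_C equals moles of the limiter.
n_A = mass_A / M_A = 24.56 / 61.14 = 0.401701 mol
n_B = mass_B / M_B = 28.28 / 88.37 = 0.320018 mol
Limiting reagent: B (smaller), n_limiting = 0.320018 mol
mass_C = n_limiting * M_C = 0.320018 * 149.51
mass_C = 47.84589118 g, rounded to 4 dp:

47.8459 g


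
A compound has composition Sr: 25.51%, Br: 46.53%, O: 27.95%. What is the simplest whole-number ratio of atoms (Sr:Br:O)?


Assume 100 g of compound, divide each mass% by atomic mass to get moles, then normalize by the smallest to get a raw atom ratio.
Moles per 100 g: Sr: 25.51/87.62 = 0.2911, Br: 46.53/79.904 = 0.5823, O: 27.95/15.999 = 1.747
Raw ratio (divide by min = 0.2911): Sr: 1.0, Br: 2.0, O: 6.0
Multiply by 1 to clear fractions: Sr: 1.0 ~= 1, Br: 2.0 ~= 2, O: 6.0 ~= 6
Reduce by GCD to get the simplest whole-number ratio:

1:2:6


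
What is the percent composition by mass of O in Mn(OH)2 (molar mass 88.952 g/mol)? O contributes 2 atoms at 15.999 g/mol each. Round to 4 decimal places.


pct = 100 * (n_elem * M_elem) / M_total
mass_contribution = 2 * 15.999 = 31.998 g/mol
pct = 100 * 31.998 / 88.952
pct = 35.97220973 %, rounded to 4 dp:

35.9722 %


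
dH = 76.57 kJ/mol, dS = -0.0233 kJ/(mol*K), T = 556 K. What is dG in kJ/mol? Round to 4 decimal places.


Gibbs: dG = dH - T*dS (consistent units, dS already in kJ/(mol*K)).
T*dS = 556 * -0.0233 = -12.9548
dG = 76.57 - (-12.9548)
dG = 89.5248 kJ/mol, rounded to 4 dp:

89.5248 kJ/mol


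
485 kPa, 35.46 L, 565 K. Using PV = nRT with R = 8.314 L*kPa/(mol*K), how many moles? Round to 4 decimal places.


PV = nRT, solve for n = PV / (RT).
PV = 485 * 35.46 = 17198.1
RT = 8.314 * 565 = 4697.41
n = 17198.1 / 4697.41
n = 3.66118776 mol, rounded to 4 dp:

3.6612 mol


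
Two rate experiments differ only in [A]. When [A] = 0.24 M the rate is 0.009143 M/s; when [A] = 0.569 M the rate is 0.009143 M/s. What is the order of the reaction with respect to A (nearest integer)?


Rate is proportional to [A]^n, so rate2/rate1 = ([A]2/[A]1)^n. Take logs to solve for n.
rate2/rate1 = 0.009143 / 0.009143 = 1.0
[A]2/[A]1 = 0.569 / 0.24 = 2.3708
n = ln(1.0) / ln(2.3708) = 0.0
Nearest integer order:

0


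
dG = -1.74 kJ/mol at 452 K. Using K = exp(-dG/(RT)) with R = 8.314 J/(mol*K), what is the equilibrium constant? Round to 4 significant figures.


dG is in kJ/mol; multiply by 1000 to match R in J/(mol*K).
RT = 8.314 * 452 = 3757.928 J/mol
exponent = -dG*1000 / (RT) = -(-1.74*1000) / 3757.928 = 0.46302111
K = exp(0.46302111)
K = 1.5888669, rounded to 4 significant figures:

1.589


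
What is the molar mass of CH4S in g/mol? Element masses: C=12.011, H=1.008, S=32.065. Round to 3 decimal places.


M = sum(count * atomic_mass) over atoms.
M = 1*12.011 + 4*1.008 + 1*32.065
M = 12.011 + 4.032 + 32.065
M = 48.108 g/mol, rounded to 3 dp:

48.108 g/mol


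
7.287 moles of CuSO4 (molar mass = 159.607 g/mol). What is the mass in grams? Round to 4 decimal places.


mass = n * M
mass = 7.287 * 159.607
mass = 1163.056209 g, rounded to 4 dp:

1163.0562 g


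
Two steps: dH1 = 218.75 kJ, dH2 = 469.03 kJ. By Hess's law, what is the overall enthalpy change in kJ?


Hess's law: enthalpy is a state function, so add the step enthalpies.
dH_total = dH1 + dH2 = 218.75 + (469.03)
dH_total = 687.78 kJ:

687.78 kJ


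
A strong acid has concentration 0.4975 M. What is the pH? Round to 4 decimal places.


A strong acid dissociates completely, so [H+] equals the given concentration.
pH = -log10([H+]) = -log10(0.4975)
pH = 0.30320691, rounded to 4 dp:

0.3032


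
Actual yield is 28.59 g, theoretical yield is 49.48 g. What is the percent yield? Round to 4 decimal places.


% yield = 100 * actual / theoretical
% yield = 100 * 28.59 / 49.48
% yield = 57.78092158 %, rounded to 4 dp:

57.7809 %


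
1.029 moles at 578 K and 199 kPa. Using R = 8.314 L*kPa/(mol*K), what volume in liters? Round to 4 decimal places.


PV = nRT, solve for V = nRT / P.
nRT = 1.029 * 8.314 * 578 = 4944.8513
V = 4944.8513 / 199
V = 24.84849899 L, rounded to 4 dp:

24.8485 L


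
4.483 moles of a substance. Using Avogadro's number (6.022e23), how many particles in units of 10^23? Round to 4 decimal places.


N = n * NA, then divide by 1e23 for the requested units.
N / 1e23 = n * 6.022
N / 1e23 = 4.483 * 6.022
N / 1e23 = 26.996626, rounded to 4 dp:

26.9966


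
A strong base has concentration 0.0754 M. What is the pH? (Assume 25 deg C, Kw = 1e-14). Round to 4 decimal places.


A strong base dissociates completely, so [OH-] equals the given concentration.
pOH = -log10([OH-]) = -log10(0.0754) = 1.122629
pH = 14 - pOH = 14 - 1.122629
pH = 12.877371, rounded to 4 dp:

12.8774


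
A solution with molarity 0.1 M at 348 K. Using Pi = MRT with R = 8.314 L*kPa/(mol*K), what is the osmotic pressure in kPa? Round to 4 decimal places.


Osmotic pressure (van't Hoff): Pi = M*R*T.
RT = 8.314 * 348 = 2893.272
Pi = 0.1 * 2893.272
Pi = 289.3272 kPa, rounded to 4 dp:

289.3272 kPa


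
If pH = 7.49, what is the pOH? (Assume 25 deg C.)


At 25 deg C, pH + pOH = 14.
pOH = 14 - pH = 14 - 7.49
pOH = 6.51:

6.51


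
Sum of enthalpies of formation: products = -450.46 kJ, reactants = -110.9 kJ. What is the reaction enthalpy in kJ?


dH_rxn = sum(dH_f products) - sum(dH_f reactants)
dH_rxn = -450.46 - (-110.9)
dH_rxn = -339.56 kJ:

-339.56 kJ


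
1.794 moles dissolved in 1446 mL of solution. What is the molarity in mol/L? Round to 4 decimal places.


Convert volume to liters: V_L = V_mL / 1000.
V_L = 1446 / 1000 = 1.446 L
M = n / V_L = 1.794 / 1.446
M = 1.2406639 mol/L, rounded to 4 dp:

1.2407 mol/L


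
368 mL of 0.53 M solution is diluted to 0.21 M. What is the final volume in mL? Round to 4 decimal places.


Dilution: M1*V1 = M2*V2, solve for V2.
V2 = M1*V1 / M2
V2 = 0.53 * 368 / 0.21
V2 = 195.04 / 0.21
V2 = 928.76190476 mL, rounded to 4 dp:

928.7619 mL


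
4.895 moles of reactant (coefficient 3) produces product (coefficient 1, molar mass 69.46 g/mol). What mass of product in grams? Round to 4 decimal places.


Use the coefficient ratio to convert reactant moles to product moles, then multiply by the product's molar mass.
moles_P = moles_R * (coeff_P / coeff_R) = 4.895 * (1/3) = 1.631667
mass_P = moles_P * M_P = 1.631667 * 69.46
mass_P = 113.33558982 g, rounded to 4 dp:

113.3356 g


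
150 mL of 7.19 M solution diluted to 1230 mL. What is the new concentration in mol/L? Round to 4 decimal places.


Dilution: M1*V1 = M2*V2, solve for M2.
M2 = M1*V1 / V2
M2 = 7.19 * 150 / 1230
M2 = 1078.5 / 1230
M2 = 0.87682927 mol/L, rounded to 4 dp:

0.8768 mol/L


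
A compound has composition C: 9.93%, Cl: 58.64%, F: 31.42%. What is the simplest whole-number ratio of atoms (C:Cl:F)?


Assume 100 g of compound, divide each mass% by atomic mass to get moles, then normalize by the smallest to get a raw atom ratio.
Moles per 100 g: C: 9.93/12.011 = 0.8267, Cl: 58.64/35.453 = 1.654, F: 31.42/18.998 = 1.6539
Raw ratio (divide by min = 0.8267): C: 1.0, Cl: 2.001, F: 2.0
Multiply by 1 to clear fractions: C: 1.0 ~= 1, Cl: 2.001 ~= 2, F: 2.0 ~= 2
Reduce by GCD to get the simplest whole-number ratio:

1:2:2


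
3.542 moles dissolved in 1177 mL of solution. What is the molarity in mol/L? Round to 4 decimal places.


Convert volume to liters: V_L = V_mL / 1000.
V_L = 1177 / 1000 = 1.177 L
M = n / V_L = 3.542 / 1.177
M = 3.00934579 mol/L, rounded to 4 dp:

3.0093 mol/L


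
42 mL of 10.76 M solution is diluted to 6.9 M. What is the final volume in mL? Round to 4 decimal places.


Dilution: M1*V1 = M2*V2, solve for V2.
V2 = M1*V1 / M2
V2 = 10.76 * 42 / 6.9
V2 = 451.92 / 6.9
V2 = 65.49565217 mL, rounded to 4 dp:

65.4957 mL


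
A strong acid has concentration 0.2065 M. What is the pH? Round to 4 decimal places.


A strong acid dissociates completely, so [H+] equals the given concentration.
pH = -log10([H+]) = -log10(0.2065)
pH = 0.68507994, rounded to 4 dp:

0.6851


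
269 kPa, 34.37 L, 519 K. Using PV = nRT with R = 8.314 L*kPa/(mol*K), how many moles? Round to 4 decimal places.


PV = nRT, solve for n = PV / (RT).
PV = 269 * 34.37 = 9245.53
RT = 8.314 * 519 = 4314.966
n = 9245.53 / 4314.966
n = 2.14266578 mol, rounded to 4 dp:

2.1427 mol


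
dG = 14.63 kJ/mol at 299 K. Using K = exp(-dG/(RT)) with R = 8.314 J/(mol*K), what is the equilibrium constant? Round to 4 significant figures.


dG is in kJ/mol; multiply by 1000 to match R in J/(mol*K).
RT = 8.314 * 299 = 2485.886 J/mol
exponent = -dG*1000 / (RT) = -(14.63*1000) / 2485.886 = -5.88522563
K = exp(-5.88522563)
K = 0.0027802189, rounded to 4 significant figures:

0.002780


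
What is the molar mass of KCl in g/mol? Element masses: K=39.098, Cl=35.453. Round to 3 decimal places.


M = sum(count * atomic_mass) over atoms.
M = 1*39.098 + 1*35.453
M = 39.098 + 35.453
M = 74.551 g/mol, rounded to 3 dp:

74.551 g/mol


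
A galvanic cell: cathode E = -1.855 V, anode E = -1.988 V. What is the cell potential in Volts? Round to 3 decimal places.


Standard cell potential: E_cell = E_cathode - E_anode.
E_cell = -1.855 - (-1.988)
E_cell = 0.133 V, rounded to 3 dp:

0.133 V


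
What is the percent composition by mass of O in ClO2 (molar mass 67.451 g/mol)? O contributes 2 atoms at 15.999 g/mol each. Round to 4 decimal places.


pct = 100 * (n_elem * M_elem) / M_total
mass_contribution = 2 * 15.999 = 31.998 g/mol
pct = 100 * 31.998 / 67.451
pct = 47.43888156 %, rounded to 4 dp:

47.4389 %


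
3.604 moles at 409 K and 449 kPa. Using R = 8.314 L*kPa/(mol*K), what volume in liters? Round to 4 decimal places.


PV = nRT, solve for V = nRT / P.
nRT = 3.604 * 8.314 * 409 = 12255.1353
V = 12255.1353 / 449
V = 27.29428797 L, rounded to 4 dp:

27.2943 L


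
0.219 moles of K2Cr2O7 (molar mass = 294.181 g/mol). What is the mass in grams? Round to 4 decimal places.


mass = n * M
mass = 0.219 * 294.181
mass = 64.425639 g, rounded to 4 dp:

64.4256 g


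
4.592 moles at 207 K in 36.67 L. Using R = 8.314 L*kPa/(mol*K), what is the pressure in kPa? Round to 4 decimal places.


PV = nRT, solve for P = nRT / V.
nRT = 4.592 * 8.314 * 207 = 7902.8228
P = 7902.8228 / 36.67
P = 215.51193891 kPa, rounded to 4 dp:

215.5119 kPa


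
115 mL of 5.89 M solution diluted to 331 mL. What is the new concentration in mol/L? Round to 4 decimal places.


Dilution: M1*V1 = M2*V2, solve for M2.
M2 = M1*V1 / V2
M2 = 5.89 * 115 / 331
M2 = 677.35 / 331
M2 = 2.04637462 mol/L, rounded to 4 dp:

2.0464 mol/L


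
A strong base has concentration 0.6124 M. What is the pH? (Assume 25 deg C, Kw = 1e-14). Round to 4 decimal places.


A strong base dissociates completely, so [OH-] equals the given concentration.
pOH = -log10([OH-]) = -log10(0.6124) = 0.212965
pH = 14 - pOH = 14 - 0.212965
pH = 13.787035, rounded to 4 dp:

13.7870


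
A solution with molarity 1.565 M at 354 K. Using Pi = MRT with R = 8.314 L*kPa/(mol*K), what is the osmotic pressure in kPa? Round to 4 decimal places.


Osmotic pressure (van't Hoff): Pi = M*R*T.
RT = 8.314 * 354 = 2943.156
Pi = 1.565 * 2943.156
Pi = 4606.03914 kPa, rounded to 4 dp:

4606.0391 kPa


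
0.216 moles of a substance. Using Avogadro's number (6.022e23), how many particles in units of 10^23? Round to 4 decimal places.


N = n * NA, then divide by 1e23 for the requested units.
N / 1e23 = n * 6.022
N / 1e23 = 0.216 * 6.022
N / 1e23 = 1.300752, rounded to 4 dp:

1.3008


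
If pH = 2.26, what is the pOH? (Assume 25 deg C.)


At 25 deg C, pH + pOH = 14.
pOH = 14 - pH = 14 - 2.26
pOH = 11.74:

11.74


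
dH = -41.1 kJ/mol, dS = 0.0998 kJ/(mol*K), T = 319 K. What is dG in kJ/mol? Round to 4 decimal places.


Gibbs: dG = dH - T*dS (consistent units, dS already in kJ/(mol*K)).
T*dS = 319 * 0.0998 = 31.8362
dG = -41.1 - (31.8362)
dG = -72.9362 kJ/mol, rounded to 4 dp:

-72.9362 kJ/mol


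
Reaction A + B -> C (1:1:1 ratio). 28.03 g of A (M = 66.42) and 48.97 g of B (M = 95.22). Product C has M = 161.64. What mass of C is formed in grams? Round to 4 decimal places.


Find moles of each reactant; the smaller value is the limiting reagent in a 1:1:1 reaction, so moles_C equals moles of the limiter.
n_A = mass_A / M_A = 28.03 / 66.42 = 0.422011 mol
n_B = mass_B / M_B = 48.97 / 95.22 = 0.514283 mol
Limiting reagent: A (smaller), n_limiting = 0.422011 mol
mass_C = n_limiting * M_C = 0.422011 * 161.64
mass_C = 68.21385804 g, rounded to 4 dp:

68.2139 g


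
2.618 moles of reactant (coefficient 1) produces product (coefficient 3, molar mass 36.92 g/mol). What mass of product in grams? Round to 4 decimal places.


Use the coefficient ratio to convert reactant moles to product moles, then multiply by the product's molar mass.
moles_P = moles_R * (coeff_P / coeff_R) = 2.618 * (3/1) = 7.854
mass_P = moles_P * M_P = 7.854 * 36.92
mass_P = 289.96968 g, rounded to 4 dp:

289.9697 g


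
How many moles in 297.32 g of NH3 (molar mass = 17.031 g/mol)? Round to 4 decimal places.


n = mass / M
n = 297.32 / 17.031
n = 17.45757736 mol, rounded to 4 dp:

17.4576 mol


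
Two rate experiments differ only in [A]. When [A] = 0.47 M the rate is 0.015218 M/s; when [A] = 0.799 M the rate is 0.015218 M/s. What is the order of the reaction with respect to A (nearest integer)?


Rate is proportional to [A]^n, so rate2/rate1 = ([A]2/[A]1)^n. Take logs to solve for n.
rate2/rate1 = 0.015218 / 0.015218 = 1.0
[A]2/[A]1 = 0.799 / 0.47 = 1.7
n = ln(1.0) / ln(1.7) = 0.0
Nearest integer order:

0


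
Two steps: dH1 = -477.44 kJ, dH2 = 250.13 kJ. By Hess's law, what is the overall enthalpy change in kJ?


Hess's law: enthalpy is a state function, so add the step enthalpies.
dH_total = dH1 + dH2 = -477.44 + (250.13)
dH_total = -227.31 kJ:

-227.31 kJ


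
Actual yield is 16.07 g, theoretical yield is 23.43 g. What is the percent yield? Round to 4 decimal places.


% yield = 100 * actual / theoretical
% yield = 100 * 16.07 / 23.43
% yield = 68.58728126 %, rounded to 4 dp:

68.5873 %


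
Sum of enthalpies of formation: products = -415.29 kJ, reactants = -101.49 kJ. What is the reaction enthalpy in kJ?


dH_rxn = sum(dH_f products) - sum(dH_f reactants)
dH_rxn = -415.29 - (-101.49)
dH_rxn = -313.8 kJ:

-313.80 kJ


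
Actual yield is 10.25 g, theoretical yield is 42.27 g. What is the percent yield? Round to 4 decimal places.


% yield = 100 * actual / theoretical
% yield = 100 * 10.25 / 42.27
% yield = 24.24887627 %, rounded to 4 dp:

24.2489 %


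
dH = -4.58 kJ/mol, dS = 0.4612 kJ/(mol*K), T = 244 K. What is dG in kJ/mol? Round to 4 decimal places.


Gibbs: dG = dH - T*dS (consistent units, dS already in kJ/(mol*K)).
T*dS = 244 * 0.4612 = 112.5328
dG = -4.58 - (112.5328)
dG = -117.1128 kJ/mol, rounded to 4 dp:

-117.1128 kJ/mol


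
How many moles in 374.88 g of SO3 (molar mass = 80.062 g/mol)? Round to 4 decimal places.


n = mass / M
n = 374.88 / 80.062
n = 4.68237116 mol, rounded to 4 dp:

4.6824 mol


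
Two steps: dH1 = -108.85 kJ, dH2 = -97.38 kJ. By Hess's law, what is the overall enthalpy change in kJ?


Hess's law: enthalpy is a state function, so add the step enthalpies.
dH_total = dH1 + dH2 = -108.85 + (-97.38)
dH_total = -206.23 kJ:

-206.23 kJ


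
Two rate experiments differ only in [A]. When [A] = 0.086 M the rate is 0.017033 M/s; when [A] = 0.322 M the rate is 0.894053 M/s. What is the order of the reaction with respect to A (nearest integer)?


Rate is proportional to [A]^n, so rate2/rate1 = ([A]2/[A]1)^n. Take logs to solve for n.
rate2/rate1 = 0.894053 / 0.017033 = 52.4895
[A]2/[A]1 = 0.322 / 0.086 = 3.7442
n = ln(52.4895) / ln(3.7442) = 3.0
Nearest integer order:

3


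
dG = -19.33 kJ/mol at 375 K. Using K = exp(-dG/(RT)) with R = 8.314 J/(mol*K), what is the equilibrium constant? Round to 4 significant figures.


dG is in kJ/mol; multiply by 1000 to match R in J/(mol*K).
RT = 8.314 * 375 = 3117.75 J/mol
exponent = -dG*1000 / (RT) = -(-19.33*1000) / 3117.75 = 6.19998396
K = exp(6.19998396)
K = 492.74114, rounded to 4 significant figures:

492.7


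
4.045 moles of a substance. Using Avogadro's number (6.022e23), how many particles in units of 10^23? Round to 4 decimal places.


N = n * NA, then divide by 1e23 for the requested units.
N / 1e23 = n * 6.022
N / 1e23 = 4.045 * 6.022
N / 1e23 = 24.35899, rounded to 4 dp:

24.3590


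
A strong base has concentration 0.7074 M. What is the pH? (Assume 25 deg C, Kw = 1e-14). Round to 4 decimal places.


A strong base dissociates completely, so [OH-] equals the given concentration.
pOH = -log10([OH-]) = -log10(0.7074) = 0.150335
pH = 14 - pOH = 14 - 0.150335
pH = 13.849665, rounded to 4 dp:

13.8497


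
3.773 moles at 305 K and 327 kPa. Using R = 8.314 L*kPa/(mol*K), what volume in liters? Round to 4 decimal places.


PV = nRT, solve for V = nRT / P.
nRT = 3.773 * 8.314 * 305 = 9567.4602
V = 9567.4602 / 327
V = 29.25828807 L, rounded to 4 dp:

29.2583 L


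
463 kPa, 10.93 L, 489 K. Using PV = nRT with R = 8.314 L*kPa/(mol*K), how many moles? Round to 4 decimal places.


PV = nRT, solve for n = PV / (RT).
PV = 463 * 10.93 = 5060.59
RT = 8.314 * 489 = 4065.546
n = 5060.59 / 4065.546
n = 1.2447504 mol, rounded to 4 dp:

1.2448 mol


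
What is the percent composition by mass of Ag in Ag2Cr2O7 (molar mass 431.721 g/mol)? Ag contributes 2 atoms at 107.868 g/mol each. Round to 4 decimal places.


pct = 100 * (n_elem * M_elem) / M_total
mass_contribution = 2 * 107.868 = 215.736 g/mol
pct = 100 * 215.736 / 431.721
pct = 49.97116193 %, rounded to 4 dp:

49.9712 %


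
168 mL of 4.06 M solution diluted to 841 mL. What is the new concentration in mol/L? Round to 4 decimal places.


Dilution: M1*V1 = M2*V2, solve for M2.
M2 = M1*V1 / V2
M2 = 4.06 * 168 / 841
M2 = 682.08 / 841
M2 = 0.81103448 mol/L, rounded to 4 dp:

0.8110 mol/L


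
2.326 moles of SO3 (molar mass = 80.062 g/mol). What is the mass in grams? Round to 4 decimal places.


mass = n * M
mass = 2.326 * 80.062
mass = 186.224212 g, rounded to 4 dp:

186.2242 g


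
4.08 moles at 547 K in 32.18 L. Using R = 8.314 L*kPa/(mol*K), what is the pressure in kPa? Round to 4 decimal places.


PV = nRT, solve for P = nRT / V.
nRT = 4.08 * 8.314 * 547 = 18554.8526
P = 18554.8526 / 32.18
P = 576.59579242 kPa, rounded to 4 dp:

576.5958 kPa


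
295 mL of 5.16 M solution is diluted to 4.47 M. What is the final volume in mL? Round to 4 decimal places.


Dilution: M1*V1 = M2*V2, solve for V2.
V2 = M1*V1 / M2
V2 = 5.16 * 295 / 4.47
V2 = 1522.2 / 4.47
V2 = 340.53691275 mL, rounded to 4 dp:

340.5369 mL


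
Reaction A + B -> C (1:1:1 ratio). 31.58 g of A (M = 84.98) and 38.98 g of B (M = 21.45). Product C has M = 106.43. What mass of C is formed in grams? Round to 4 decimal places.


Find moles of each reactant; the smaller value is the limiting reagent in a 1:1:1 reaction, so moles_C equals moles of the limiter.
n_A = mass_A / M_A = 31.58 / 84.98 = 0.371617 mol
n_B = mass_B / M_B = 38.98 / 21.45 = 1.817249 mol
Limiting reagent: A (smaller), n_limiting = 0.371617 mol
mass_C = n_limiting * M_C = 0.371617 * 106.43
mass_C = 39.55119731 g, rounded to 4 dp:

39.5512 g


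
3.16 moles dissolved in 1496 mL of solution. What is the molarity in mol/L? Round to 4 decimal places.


Convert volume to liters: V_L = V_mL / 1000.
V_L = 1496 / 1000 = 1.496 L
M = n / V_L = 3.16 / 1.496
M = 2.11229947 mol/L, rounded to 4 dp:

2.1123 mol/L


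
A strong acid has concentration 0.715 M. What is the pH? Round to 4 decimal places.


A strong acid dissociates completely, so [H+] equals the given concentration.
pH = -log10([H+]) = -log10(0.715)
pH = 0.14569396, rounded to 4 dp:

0.1457


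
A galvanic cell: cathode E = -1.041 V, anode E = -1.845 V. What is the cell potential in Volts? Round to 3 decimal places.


Standard cell potential: E_cell = E_cathode - E_anode.
E_cell = -1.041 - (-1.845)
E_cell = 0.804 V, rounded to 3 dp:

0.804 V


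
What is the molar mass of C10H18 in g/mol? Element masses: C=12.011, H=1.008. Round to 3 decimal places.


M = sum(count * atomic_mass) over atoms.
M = 10*12.011 + 18*1.008
M = 120.11 + 18.144
M = 138.254 g/mol, rounded to 3 dp:

138.254 g/mol


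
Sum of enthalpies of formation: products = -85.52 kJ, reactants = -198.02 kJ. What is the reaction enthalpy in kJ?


dH_rxn = sum(dH_f products) - sum(dH_f reactants)
dH_rxn = -85.52 - (-198.02)
dH_rxn = 112.5 kJ:

112.50 kJ


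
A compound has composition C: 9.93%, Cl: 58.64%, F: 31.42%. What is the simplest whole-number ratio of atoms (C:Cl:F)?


Assume 100 g of compound, divide each mass% by atomic mass to get moles, then normalize by the smallest to get a raw atom ratio.
Moles per 100 g: C: 9.93/12.011 = 0.8267, Cl: 58.64/35.453 = 1.654, F: 31.42/18.998 = 1.6539
Raw ratio (divide by min = 0.8267): C: 1.0, Cl: 2.001, F: 2.0
Multiply by 1 to clear fractions: C: 1.0 ~= 1, Cl: 2.001 ~= 2, F: 2.0 ~= 2
Reduce by GCD to get the simplest whole-number ratio:

1:2:2


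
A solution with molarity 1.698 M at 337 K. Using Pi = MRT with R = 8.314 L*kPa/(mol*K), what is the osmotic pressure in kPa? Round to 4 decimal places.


Osmotic pressure (van't Hoff): Pi = M*R*T.
RT = 8.314 * 337 = 2801.818
Pi = 1.698 * 2801.818
Pi = 4757.486964 kPa, rounded to 4 dp:

4757.4870 kPa


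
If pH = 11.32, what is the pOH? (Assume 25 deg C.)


At 25 deg C, pH + pOH = 14.
pOH = 14 - pH = 14 - 11.32
pOH = 2.68:

2.68


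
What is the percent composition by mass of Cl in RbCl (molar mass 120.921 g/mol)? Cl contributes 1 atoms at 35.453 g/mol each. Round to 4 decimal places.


pct = 100 * (n_elem * M_elem) / M_total
mass_contribution = 1 * 35.453 = 35.453 g/mol
pct = 100 * 35.453 / 120.921
pct = 29.31914225 %, rounded to 4 dp:

29.3191 %


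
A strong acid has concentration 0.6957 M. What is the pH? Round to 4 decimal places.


A strong acid dissociates completely, so [H+] equals the given concentration.
pH = -log10([H+]) = -log10(0.6957)
pH = 0.157578, rounded to 4 dp:

0.1576


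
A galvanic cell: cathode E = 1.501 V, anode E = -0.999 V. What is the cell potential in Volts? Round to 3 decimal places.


Standard cell potential: E_cell = E_cathode - E_anode.
E_cell = 1.501 - (-0.999)
E_cell = 2.5 V, rounded to 3 dp:

2.500 V


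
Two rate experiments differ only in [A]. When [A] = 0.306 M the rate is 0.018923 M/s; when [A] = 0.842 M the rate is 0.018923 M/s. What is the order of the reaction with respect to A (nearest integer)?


Rate is proportional to [A]^n, so rate2/rate1 = ([A]2/[A]1)^n. Take logs to solve for n.
rate2/rate1 = 0.018923 / 0.018923 = 1.0
[A]2/[A]1 = 0.842 / 0.306 = 2.7516
n = ln(1.0) / ln(2.7516) = 0.0
Nearest integer order:

0


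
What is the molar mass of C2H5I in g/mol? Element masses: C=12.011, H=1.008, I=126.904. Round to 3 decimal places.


M = sum(count * atomic_mass) over atoms.
M = 2*12.011 + 5*1.008 + 1*126.904
M = 24.022 + 5.04 + 126.904
M = 155.966 g/mol, rounded to 3 dp:

155.966 g/mol


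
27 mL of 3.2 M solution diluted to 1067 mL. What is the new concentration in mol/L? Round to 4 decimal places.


Dilution: M1*V1 = M2*V2, solve for M2.
M2 = M1*V1 / V2
M2 = 3.2 * 27 / 1067
M2 = 86.4 / 1067
M2 = 0.0809747 mol/L, rounded to 4 dp:

0.0810 mol/L


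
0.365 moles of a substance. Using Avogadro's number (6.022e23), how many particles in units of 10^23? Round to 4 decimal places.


N = n * NA, then divide by 1e23 for the requested units.
N / 1e23 = n * 6.022
N / 1e23 = 0.365 * 6.022
N / 1e23 = 2.19803, rounded to 4 dp:

2.1980


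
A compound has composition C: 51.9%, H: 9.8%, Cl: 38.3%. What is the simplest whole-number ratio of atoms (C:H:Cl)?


Assume 100 g of compound, divide each mass% by atomic mass to get moles, then normalize by the smallest to get a raw atom ratio.
Moles per 100 g: C: 51.9/12.011 = 4.321, H: 9.8/1.008 = 9.7222, Cl: 38.3/35.453 = 1.0803
Raw ratio (divide by min = 1.0803): C: 4.0, H: 9.0, Cl: 1.0
Multiply by 1 to clear fractions: C: 4.0 ~= 4, H: 9.0 ~= 9, Cl: 1.0 ~= 1
Reduce by GCD to get the simplest whole-number ratio:

4:9:1


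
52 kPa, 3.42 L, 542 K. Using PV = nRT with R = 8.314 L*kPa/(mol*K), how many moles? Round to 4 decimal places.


PV = nRT, solve for n = PV / (RT).
PV = 52 * 3.42 = 177.84
RT = 8.314 * 542 = 4506.188
n = 177.84 / 4506.188
n = 0.03946573 mol, rounded to 4 dp:

0.0395 mol


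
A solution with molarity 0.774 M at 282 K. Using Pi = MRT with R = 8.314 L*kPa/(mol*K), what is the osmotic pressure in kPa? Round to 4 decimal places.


Osmotic pressure (van't Hoff): Pi = M*R*T.
RT = 8.314 * 282 = 2344.548
Pi = 0.774 * 2344.548
Pi = 1814.680152 kPa, rounded to 4 dp:

1814.6802 kPa


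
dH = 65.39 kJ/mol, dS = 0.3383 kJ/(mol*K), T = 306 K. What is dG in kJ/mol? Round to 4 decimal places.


Gibbs: dG = dH - T*dS (consistent units, dS already in kJ/(mol*K)).
T*dS = 306 * 0.3383 = 103.5198
dG = 65.39 - (103.5198)
dG = -38.1298 kJ/mol, rounded to 4 dp:

-38.1298 kJ/mol


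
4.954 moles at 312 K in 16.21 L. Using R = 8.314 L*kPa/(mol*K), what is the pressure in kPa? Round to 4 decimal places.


PV = nRT, solve for P = nRT / V.
nRT = 4.954 * 8.314 * 312 = 12850.5175
P = 12850.5175 / 16.21
P = 792.75246761 kPa, rounded to 4 dp:

792.7525 kPa


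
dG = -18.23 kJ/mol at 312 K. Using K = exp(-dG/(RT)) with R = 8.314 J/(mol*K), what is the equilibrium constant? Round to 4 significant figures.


dG is in kJ/mol; multiply by 1000 to match R in J/(mol*K).
RT = 8.314 * 312 = 2593.968 J/mol
exponent = -dG*1000 / (RT) = -(-18.23*1000) / 2593.968 = 7.02784306
K = exp(7.02784306)
K = 1127.5958, rounded to 4 significant figures:

1128


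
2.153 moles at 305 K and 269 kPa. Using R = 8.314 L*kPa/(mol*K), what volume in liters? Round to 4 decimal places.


PV = nRT, solve for V = nRT / P.
nRT = 2.153 * 8.314 * 305 = 5459.5128
V = 5459.5128 / 269
V = 20.29558662 L, rounded to 4 dp:

20.2956 L


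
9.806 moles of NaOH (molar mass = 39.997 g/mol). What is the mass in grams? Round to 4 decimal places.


mass = n * M
mass = 9.806 * 39.997
mass = 392.210582 g, rounded to 4 dp:

392.2106 g


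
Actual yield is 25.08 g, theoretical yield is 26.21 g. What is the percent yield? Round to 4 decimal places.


% yield = 100 * actual / theoretical
% yield = 100 * 25.08 / 26.21
% yield = 95.68866845 %, rounded to 4 dp:

95.6887 %


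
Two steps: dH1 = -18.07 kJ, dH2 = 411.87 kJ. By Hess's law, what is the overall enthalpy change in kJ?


Hess's law: enthalpy is a state function, so add the step enthalpies.
dH_total = dH1 + dH2 = -18.07 + (411.87)
dH_total = 393.8 kJ:

393.80 kJ


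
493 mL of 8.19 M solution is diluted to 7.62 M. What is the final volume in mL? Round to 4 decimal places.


Dilution: M1*V1 = M2*V2, solve for V2.
V2 = M1*V1 / M2
V2 = 8.19 * 493 / 7.62
V2 = 4037.67 / 7.62
V2 = 529.87795276 mL, rounded to 4 dp:

529.8780 mL


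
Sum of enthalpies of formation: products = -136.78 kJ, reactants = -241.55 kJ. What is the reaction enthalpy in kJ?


dH_rxn = sum(dH_f products) - sum(dH_f reactants)
dH_rxn = -136.78 - (-241.55)
dH_rxn = 104.77 kJ:

104.77 kJ


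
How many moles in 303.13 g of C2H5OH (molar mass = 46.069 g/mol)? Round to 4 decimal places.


n = mass / M
n = 303.13 / 46.069
n = 6.57991274 mol, rounded to 4 dp:

6.5799 mol


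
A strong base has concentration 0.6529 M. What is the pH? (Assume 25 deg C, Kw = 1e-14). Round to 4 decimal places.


A strong base dissociates completely, so [OH-] equals the given concentration.
pOH = -log10([OH-]) = -log10(0.6529) = 0.185153
pH = 14 - pOH = 14 - 0.185153
pH = 13.814847, rounded to 4 dp:

13.8148
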